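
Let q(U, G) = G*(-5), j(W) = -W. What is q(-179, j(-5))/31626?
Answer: -25/31626 ≈ -0.00079049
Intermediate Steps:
q(U, G) = -5*G
q(-179, j(-5))/31626 = -(-5)*(-5)/31626 = -5*5*(1/31626) = -25*1/31626 = -25/31626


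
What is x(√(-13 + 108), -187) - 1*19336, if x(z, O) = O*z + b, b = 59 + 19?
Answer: -19258 - 187*√95 ≈ -21081.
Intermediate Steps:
b = 78
x(z, O) = 78 + O*z (x(z, O) = O*z + 78 = 78 + O*z)
x(√(-13 + 108), -187) - 1*19336 = (78 - 187*√(-13 + 108)) - 1*19336 = (78 - 187*√95) - 19336 = -19258 - 187*√95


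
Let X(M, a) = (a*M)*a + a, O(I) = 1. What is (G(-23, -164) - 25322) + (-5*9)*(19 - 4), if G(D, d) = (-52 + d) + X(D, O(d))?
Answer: -26235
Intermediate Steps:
X(M, a) = a + M*a² (X(M, a) = (M*a)*a + a = M*a² + a = a + M*a²)
G(D, d) = -51 + D + d (G(D, d) = (-52 + d) + 1*(1 + D*1) = (-52 + d) + 1*(1 + D) = (-52 + d) + (1 + D) = -51 + D + d)
(G(-23, -164) - 25322) + (-5*9)*(19 - 4) = ((-51 - 23 - 164) - 25322) + (-5*9)*(19 - 4) = (-238 - 25322) - 45*15 = -25560 - 675 = -26235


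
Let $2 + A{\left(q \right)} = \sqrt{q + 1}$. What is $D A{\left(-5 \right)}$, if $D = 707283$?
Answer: $-1414566 + 1414566 i \approx -1.4146 \cdot 10^{6} + 1.4146 \cdot 10^{6} i$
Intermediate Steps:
$A{\left(q \right)} = -2 + \sqrt{1 + q}$ ($A{\left(q \right)} = -2 + \sqrt{q + 1} = -2 + \sqrt{1 + q}$)
$D A{\left(-5 \right)} = 707283 \left(-2 + \sqrt{1 - 5}\right) = 707283 \left(-2 + \sqrt{-4}\right) = 707283 \left(-2 + 2 i\right) = -1414566 + 1414566 i$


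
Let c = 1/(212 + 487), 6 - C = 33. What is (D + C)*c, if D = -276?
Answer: -101/233 ≈ -0.43348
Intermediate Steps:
C = -27 (C = 6 - 1*33 = 6 - 33 = -27)
c = 1/699 ≈ 0.0014306
(D + C)*c = (-276 - 27)*(1/699) = -303*1/699 = -101/233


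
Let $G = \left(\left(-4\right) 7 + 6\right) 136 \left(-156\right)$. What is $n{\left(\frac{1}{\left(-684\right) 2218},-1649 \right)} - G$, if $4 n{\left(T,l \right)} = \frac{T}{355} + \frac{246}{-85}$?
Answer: $- \frac{17093924051685569}{36623083680} \approx -4.6675 \cdot 10^{5}$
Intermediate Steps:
$n{\left(T,l \right)} = - \frac{123}{170} + \frac{T}{1420}$ ($n{\left(T,l \right)} = \frac{\frac{T}{355} + \frac{246}{-85}}{4} = \frac{T \frac{1}{355} + 246 \left(- \frac{1}{85}\right)}{4} = \frac{\frac{T}{355} - \frac{246}{85}}{4} = \frac{- \frac{246}{85} + \frac{T}{355}}{4} = - \frac{123}{170} + \frac{T}{1420}$)
$G = 466752$ ($G = \left(-28 + 6\right) 136 \left(-156\right) = \left(-22\right) 136 \left(-156\right) = \left(-2992\right) \left(-156\right) = 466752$)
$n{\left(\frac{1}{\left(-684\right) 2218},-1649 \right)} - G = \left(- \frac{123}{170} + \frac{\frac{1}{-684} \cdot \frac{1}{2218}}{1420}\right) - 466752 = \left(- \frac{123}{170} + \frac{\left(- \frac{1}{684}\right) \frac{1}{2218}}{1420}\right) - 466752 = \left(- \frac{123}{170} + \frac{1}{1420} \left(- \frac{1}{1517112}\right)\right) - 466752 = \left(- \frac{123}{170} - \frac{1}{2154299040}\right) - 466752 = - \frac{26497878209}{36623083680} - 466752 = - \frac{17093924051685569}{36623083680}$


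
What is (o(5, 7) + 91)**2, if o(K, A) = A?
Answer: 9604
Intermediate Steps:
(o(5, 7) + 91)**2 = (7 + 91)**2 = 98**2 = 9604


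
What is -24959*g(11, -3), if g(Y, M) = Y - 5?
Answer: -149754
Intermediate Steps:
g(Y, M) = -5 + Y
-24959*g(11, -3) = -24959*(-5 + 11) = -24959*6 = -149754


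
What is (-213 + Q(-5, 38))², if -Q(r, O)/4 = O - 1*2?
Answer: 127449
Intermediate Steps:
Q(r, O) = 8 - 4*O (Q(r, O) = -4*(O - 1*2) = -4*(O - 2) = -4*(-2 + O) = 8 - 4*O)
(-213 + Q(-5, 38))² = (-213 + (8 - 4*38))² = (-213 + (8 - 152))² = (-213 - 144)² = (-357)² = 127449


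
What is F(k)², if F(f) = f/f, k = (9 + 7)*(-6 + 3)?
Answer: 1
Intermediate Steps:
k = -48 (k = 16*(-3) = -48)
F(f) = 1
F(k)² = 1² = 1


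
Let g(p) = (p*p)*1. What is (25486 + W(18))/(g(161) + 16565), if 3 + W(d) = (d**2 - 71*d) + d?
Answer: 24547/42486 ≈ 0.57777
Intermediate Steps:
W(d) = -3 + d**2 - 70*d (W(d) = -3 + ((d**2 - 71*d) + d) = -3 + (d**2 - 70*d) = -3 + d**2 - 70*d)
g(p) = p**2 (g(p) = p**2*1 = p**2)
(25486 + W(18))/(g(161) + 16565) = (25486 + (-3 + 18**2 - 70*18))/(161**2 + 16565) = (25486 + (-3 + 324 - 1260))/(25921 + 16565) = (25486 - 939)/42486 = 24547*(1/42486) = 24547/42486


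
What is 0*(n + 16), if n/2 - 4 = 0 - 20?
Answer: 0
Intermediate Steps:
n = -32 (n = 8 + 2*(0 - 20) = 8 + 2*(-20) = 8 - 40 = -32)
0*(n + 16) = 0*(-32 + 16) = 0*(-16) = 0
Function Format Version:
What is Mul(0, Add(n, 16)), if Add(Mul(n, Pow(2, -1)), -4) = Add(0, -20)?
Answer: 0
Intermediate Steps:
n = -32 (n = Add(8, Mul(2, Add(0, -20))) = Add(8, Mul(2, -20)) = Add(8, -40) = -32)
Mul(0, Add(n, 16)) = Mul(0, Add(-32, 16)) = Mul(0, -16) = 0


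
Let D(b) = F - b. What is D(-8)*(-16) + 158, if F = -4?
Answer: 94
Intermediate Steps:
D(b) = -4 - b
D(-8)*(-16) + 158 = (-4 - 1*(-8))*(-16) + 158 = (-4 + 8)*(-16) + 158 = 4*(-16) + 158 = -64 + 158 = 94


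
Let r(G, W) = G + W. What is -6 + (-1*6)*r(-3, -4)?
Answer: 36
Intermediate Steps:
-6 + (-1*6)*r(-3, -4) = -6 + (-1*6)*(-3 - 4) = -6 - 6*(-7) = -6 + 42 = 36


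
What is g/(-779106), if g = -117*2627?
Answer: 102453/259702 ≈ 0.39450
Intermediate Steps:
g = -307359
g/(-779106) = -307359/(-779106) = -307359*(-1/779106) = 102453/259702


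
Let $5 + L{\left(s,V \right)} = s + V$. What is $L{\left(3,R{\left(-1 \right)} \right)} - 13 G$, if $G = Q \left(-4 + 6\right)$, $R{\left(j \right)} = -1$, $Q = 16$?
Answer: $-419$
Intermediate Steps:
$L{\left(s,V \right)} = -5 + V + s$ ($L{\left(s,V \right)} = -5 + \left(s + V\right) = -5 + \left(V + s\right) = -5 + V + s$)
$G = 32$ ($G = 16 \left(-4 + 6\right) = 16 \cdot 2 = 32$)
$L{\left(3,R{\left(-1 \right)} \right)} - 13 G = \left(-5 - 1 + 3\right) - 416 = -3 - 416 = -419$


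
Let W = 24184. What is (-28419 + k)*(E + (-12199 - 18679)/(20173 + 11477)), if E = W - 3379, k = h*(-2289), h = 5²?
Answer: -9398677787928/5275 ≈ -1.7817e+9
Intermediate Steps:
h = 25
k = -57225 (k = 25*(-2289) = -57225)
E = 20805 (E = 24184 - 3379 = 20805)
(-28419 + k)*(E + (-12199 - 18679)/(20173 + 11477)) = (-28419 - 57225)*(20805 + (-12199 - 18679)/(20173 + 11477)) = -85644*(20805 - 30878/31650) = -85644*(20805 - 30878*1/31650) = -85644*(20805 - 15439/15825) = -85644*329223686/15825 = -9398677787928/5275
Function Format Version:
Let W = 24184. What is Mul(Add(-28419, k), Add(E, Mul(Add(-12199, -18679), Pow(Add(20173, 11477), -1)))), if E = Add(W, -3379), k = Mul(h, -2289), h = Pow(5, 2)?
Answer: Rational(-9398677787928, 5275) ≈ -1.7817e+9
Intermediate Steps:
h = 25
k = -57225 (k = Mul(25, -2289) = -57225)
E = 20805 (E = Add(24184, -3379) = 20805)
Mul(Add(-28419, k), Add(E, Mul(Add(-12199, -18679), Pow(Add(20173, 11477), -1)))) = Mul(Add(-28419, -57225), Add(20805, Mul(Add(-12199, -18679), Pow(Add(20173, 11477), -1)))) = Mul(-85644, Add(20805, Mul(-30878, Pow(31650, -1)))) = Mul(-85644, Add(20805, Mul(-30878, Rational(1, 31650)))) = Mul(-85644, Add(20805, Rational(-15439, 15825))) = Mul(-85644, Rational(329223686, 15825)) = Rational(-9398677787928, 5275)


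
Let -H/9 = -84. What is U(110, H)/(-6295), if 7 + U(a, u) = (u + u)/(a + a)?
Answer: 7/346225 ≈ 2.0218e-5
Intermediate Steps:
H = 756 (H = -9*(-84) = 756)
U(a, u) = -7 + u/a (U(a, u) = -7 + (u + u)/(a + a) = -7 + (2*u)/((2*a)) = -7 + (2*u)*(1/(2*a)) = -7 + u/a)
U(110, H)/(-6295) = (-7 + 756/110)/(-6295) = (-7 + 756*(1/110))*(-1/6295) = (-7 + 378/55)*(-1/6295) = -7/55*(-1/6295) = 7/346225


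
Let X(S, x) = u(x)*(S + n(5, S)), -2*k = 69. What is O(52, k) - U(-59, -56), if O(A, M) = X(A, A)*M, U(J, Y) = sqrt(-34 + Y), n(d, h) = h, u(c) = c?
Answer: -186576 - 3*I*sqrt(10) ≈ -1.8658e+5 - 9.4868*I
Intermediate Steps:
k = -69/2 (k = -1/2*69 = -69/2 ≈ -34.500)
X(S, x) = 2*S*x (X(S, x) = x*(S + S) = x*(2*S) = 2*S*x)
O(A, M) = 2*M*A**2 (O(A, M) = (2*A*A)*M = (2*A**2)*M = 2*M*A**2)
O(52, k) - U(-59, -56) = 2*(-69/2)*52**2 - sqrt(-34 - 56) = 2*(-69/2)*2704 - sqrt(-90) = -186576 - 3*I*sqrt(10)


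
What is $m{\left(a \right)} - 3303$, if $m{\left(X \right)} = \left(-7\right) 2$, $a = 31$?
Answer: $-3317$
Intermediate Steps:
$m{\left(X \right)} = -14$
$m{\left(a \right)} - 3303 = -14 - 3303 = -3317$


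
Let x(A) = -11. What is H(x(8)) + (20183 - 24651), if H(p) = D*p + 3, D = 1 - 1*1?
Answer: -4465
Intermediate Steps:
D = 0 (D = 1 - 1 = 0)
H(p) = 3 (H(p) = 0*p + 3 = 0 + 3 = 3)
H(x(8)) + (20183 - 24651) = 3 + (20183 - 24651) = 3 - 4468 = -4465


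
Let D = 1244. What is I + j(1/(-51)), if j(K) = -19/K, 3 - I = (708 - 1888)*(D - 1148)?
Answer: 114252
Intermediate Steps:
I = 113283 (I = 3 - (708 - 1888)*(1244 - 1148) = 3 - (-1180)*96 = 3 - 1*(-113280) = 3 + 113280 = 113283)
I + j(1/(-51)) = 113283 - 19/(1/(-51)) = 113283 - 19/(-1/51) = 113283 - 19*(-51) = 113283 + 969 = 114252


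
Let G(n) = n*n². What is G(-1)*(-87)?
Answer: 87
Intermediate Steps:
G(n) = n³
G(-1)*(-87) = (-1)³*(-87) = -1*(-87) = 87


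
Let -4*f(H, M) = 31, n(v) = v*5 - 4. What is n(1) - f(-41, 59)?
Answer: 35/4 ≈ 8.7500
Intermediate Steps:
n(v) = -4 + 5*v (n(v) = 5*v - 4 = -4 + 5*v)
f(H, M) = -31/4 (f(H, M) = -1/4*31 = -31/4)
n(1) - f(-41, 59) = (-4 + 5*1) - 1*(-31/4) = (-4 + 5) + 31/4 = 1 + 31/4 = 35/4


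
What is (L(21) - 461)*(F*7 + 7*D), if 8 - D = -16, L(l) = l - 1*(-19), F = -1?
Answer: -67781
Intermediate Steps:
L(l) = 19 + l (L(l) = l + 19 = 19 + l)
D = 24 (D = 8 - 1*(-16) = 8 + 16 = 24)
(L(21) - 461)*(F*7 + 7*D) = ((19 + 21) - 461)*(-1*7 + 7*24) = (40 - 461)*(-7 + 168) = -421*161 = -67781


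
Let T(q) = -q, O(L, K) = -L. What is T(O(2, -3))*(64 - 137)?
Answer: -146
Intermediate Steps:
T(O(2, -3))*(64 - 137) = (-(-1)*2)*(64 - 137) = -1*(-2)*(-73) = 2*(-73) = -146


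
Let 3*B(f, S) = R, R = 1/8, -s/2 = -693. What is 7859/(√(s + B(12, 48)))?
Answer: 15718*√199590/33265 ≈ 211.10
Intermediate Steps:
s = 1386 (s = -2*(-693) = 1386)
R = ⅛ ≈ 0.12500
B(f, S) = 1/24 (B(f, S) = (⅓)*(⅛) = 1/24)
7859/(√(s + B(12, 48))) = 7859/(√(1386 + 1/24)) = 7859/(√(33265/24)) = 7859/((√199590/12)) = 7859*(2*√199590/33265) = 15718*√199590/33265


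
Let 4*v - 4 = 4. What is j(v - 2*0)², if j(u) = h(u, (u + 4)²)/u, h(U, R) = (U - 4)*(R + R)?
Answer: 5184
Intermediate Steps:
v = 2 (v = 1 + (¼)*4 = 1 + 1 = 2)
h(U, R) = 2*R*(-4 + U) (h(U, R) = (-4 + U)*(2*R) = 2*R*(-4 + U))
j(u) = 2*(4 + u)²*(-4 + u)/u (j(u) = (2*(u + 4)²*(-4 + u))/u = (2*(4 + u)²*(-4 + u))/u = 2*(4 + u)²*(-4 + u)/u)
j(v - 2*0)² = (2*(4 + (2 - 2*0))²*(-4 + (2 - 2*0))/(2 - 2*0))² = (2*(4 + (2 + 0))²*(-4 + (2 + 0))/(2 + 0))² = (2*(4 + 2)²*(-4 + 2)/2)² = (2*(½)*6²*(-2))² = (2*(½)*36*(-2))² = (-72)² = 5184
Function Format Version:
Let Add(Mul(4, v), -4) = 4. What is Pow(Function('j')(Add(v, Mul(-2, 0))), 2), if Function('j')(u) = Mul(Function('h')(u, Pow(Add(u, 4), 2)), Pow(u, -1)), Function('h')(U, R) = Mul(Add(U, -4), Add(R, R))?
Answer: 5184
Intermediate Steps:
v = 2 (v = Add(1, Mul(Rational(1, 4), 4)) = Add(1, 1) = 2)
Function('h')(U, R) = Mul(2, R, Add(-4, U)) (Function('h')(U, R) = Mul(Add(-4, U), Mul(2, R)) = Mul(2, R, Add(-4, U)))
Function('j')(u) = Mul(2, Pow(u, -1), Pow(Add(4, u), 2), Add(-4, u)) (Function('j')(u) = Mul(Mul(2, Pow(Add(u, 4), 2), Add(-4, u)), Pow(u, -1)) = Mul(Mul(2, Pow(Add(4, u), 2), Add(-4, u)), Pow(u, -1)) = Mul(2, Pow(u, -1), Pow(Add(4, u), 2), Add(-4, u)))
Pow(Function('j')(Add(v, Mul(-2, 0))), 2) = Pow(Mul(2, Pow(Add(2, Mul(-2, 0)), -1), Pow(Add(4, Add(2, Mul(-2, 0))), 2), Add(-4, Add(2, Mul(-2, 0)))), 2) = Pow(Mul(2, Pow(Add(2, 0), -1), Pow(Add(4, Add(2, 0)), 2), Add(-4, Add(2, 0))), 2) = Pow(Mul(2, Pow(2, -1), Pow(Add(4, 2), 2), Add(-4, 2)), 2) = Pow(Mul(2, Rational(1, 2), Pow(6, 2), -2), 2) = Pow(Mul(2, Rational(1, 2), 36, -2), 2) = Pow(-72, 2) = 5184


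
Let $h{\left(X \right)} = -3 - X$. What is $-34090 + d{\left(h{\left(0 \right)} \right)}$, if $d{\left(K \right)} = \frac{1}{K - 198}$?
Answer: $- \frac{6852091}{201} \approx -34090.0$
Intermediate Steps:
$d{\left(K \right)} = \frac{1}{-198 + K}$
$-34090 + d{\left(h{\left(0 \right)} \right)} = -34090 + \frac{1}{-198 - 3} = -34090 + \frac{1}{-201} = -34090 - \frac{1}{201} = - \frac{6852091}{201}$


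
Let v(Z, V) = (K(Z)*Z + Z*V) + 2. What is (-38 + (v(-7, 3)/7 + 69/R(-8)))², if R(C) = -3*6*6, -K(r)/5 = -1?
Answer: 136445761/63504 ≈ 2148.6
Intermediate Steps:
K(r) = 5 (K(r) = -5*(-1) = 5)
R(C) = -108 (R(C) = -18*6 = -108)
v(Z, V) = 2 + 5*Z + V*Z (v(Z, V) = (5*Z + Z*V) + 2 = (5*Z + V*Z) + 2 = 2 + 5*Z + V*Z)
(-38 + (v(-7, 3)/7 + 69/R(-8)))² = (-38 + ((2 + 5*(-7) + 3*(-7))/7 + 69/(-108)))² = (-38 + ((2 - 35 - 21)*(⅐) + 69*(-1/108)))² = (-38 + (-54*⅐ - 23/36))² = (-38 + (-54/7 - 23/36))² = (-38 - 2105/252)² = (-11681/252)² = 136445761/63504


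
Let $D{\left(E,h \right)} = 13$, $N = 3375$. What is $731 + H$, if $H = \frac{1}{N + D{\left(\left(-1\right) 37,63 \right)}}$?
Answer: $\frac{2476629}{3388} \approx 731.0$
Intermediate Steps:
$H = \frac{1}{3388}$ ($H = \frac{1}{3375 + 13} = \frac{1}{3388} \approx 0.00029516$)
$731 + H = 731 + \frac{1}{3388} = \frac{2476629}{3388}$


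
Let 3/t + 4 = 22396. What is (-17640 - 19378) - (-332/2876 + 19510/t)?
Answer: -104729294019/719 ≈ -1.4566e+8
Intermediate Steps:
t = 1/7464 (t = 3/(-4 + 22396) = 3/22392 = 3*(1/22392) = 1/7464 ≈ 0.00013398)
(-17640 - 19378) - (-332/2876 + 19510/t) = (-17640 - 19378) - (-332/2876 + 19510/(1/7464)) = -37018 - (-332*1/2876 + 19510*7464) = -37018 - (-83/719 + 145622640) = -37018 - 1*104702678077/719 = -37018 - 104702678077/719 = -104729294019/719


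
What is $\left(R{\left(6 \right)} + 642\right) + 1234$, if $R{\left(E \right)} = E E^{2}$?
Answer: $2092$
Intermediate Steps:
$R{\left(E \right)} = E^{3}$
$\left(R{\left(6 \right)} + 642\right) + 1234 = \left(6^{3} + 642\right) + 1234 = \left(216 + 642\right) + 1234 = 858 + 1234 = 2092$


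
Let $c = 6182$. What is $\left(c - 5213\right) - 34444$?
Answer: $-33475$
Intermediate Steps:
$\left(c - 5213\right) - 34444 = \left(6182 - 5213\right) - 34444 = 969 - 34444 = -33475$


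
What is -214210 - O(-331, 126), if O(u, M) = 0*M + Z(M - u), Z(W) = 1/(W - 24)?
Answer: -92752931/433 ≈ -2.1421e+5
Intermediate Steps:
Z(W) = 1/(-24 + W)
O(u, M) = 1/(-24 + M - u) (O(u, M) = 0*M + 1/(-24 + (M - u)) = 0 + 1/(-24 + M - u) = 1/(-24 + M - u))
-214210 - O(-331, 126) = -214210 - (-1)/(24 - 331 - 1*126) = -214210 - (-1)/(24 - 331 - 126) = -214210 - (-1)/(-433) = -214210 - (-1)*(-1)/433 = -214210 - 1*1/433 = -214210 - 1/433 = -92752931/433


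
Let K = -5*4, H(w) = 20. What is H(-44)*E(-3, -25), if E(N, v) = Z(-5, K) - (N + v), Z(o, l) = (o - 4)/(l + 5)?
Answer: 572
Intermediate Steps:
K = -20
Z(o, l) = (-4 + o)/(5 + l)
E(N, v) = ⅗ - N - v (E(N, v) = (-4 - 5)/(5 - 20) - (N + v) = -9/(-15) + (-N - v) = -1/15*(-9) + (-N - v) = ⅗ + (-N - v) = ⅗ - N - v)
H(-44)*E(-3, -25) = 20*(⅗ - 1*(-3) - 1*(-25)) = 20*(⅗ + 3 + 25) = 20*(143/5) = 572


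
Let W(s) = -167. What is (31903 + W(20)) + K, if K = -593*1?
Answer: 31143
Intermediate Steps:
K = -593
(31903 + W(20)) + K = (31903 - 167) - 593 = 31736 - 593 = 31143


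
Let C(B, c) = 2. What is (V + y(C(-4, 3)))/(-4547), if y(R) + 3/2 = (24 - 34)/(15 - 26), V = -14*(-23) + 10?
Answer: -7291/100034 ≈ -0.072885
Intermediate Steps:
V = 332 (V = 322 + 10 = 332)
y(R) = -13/22 (y(R) = -3/2 + (24 - 34)/(15 - 26) = -3/2 - 10/(-11) = -3/2 - 10*(-1/11) = -3/2 + 10/11 = -13/22)
(V + y(C(-4, 3)))/(-4547) = (332 - 13/22)/(-4547) = (7291/22)*(-1/4547) = -7291/100034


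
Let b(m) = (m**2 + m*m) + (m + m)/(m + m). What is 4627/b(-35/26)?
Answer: 1563926/1563 ≈ 1000.6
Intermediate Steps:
b(m) = 1 + 2*m**2 (b(m) = (m**2 + m**2) + (2*m)/((2*m)) = 2*m**2 + (2*m)*(1/(2*m)) = 2*m**2 + 1 = 1 + 2*m**2)
4627/b(-35/26) = 4627/(1 + 2*(-35/26)**2) = 4627/(1 + 2*(1225/676)) = 4627/(1 + 1225/338) = 4627/(1563/338) = 4627*(338/1563) = 1563926/1563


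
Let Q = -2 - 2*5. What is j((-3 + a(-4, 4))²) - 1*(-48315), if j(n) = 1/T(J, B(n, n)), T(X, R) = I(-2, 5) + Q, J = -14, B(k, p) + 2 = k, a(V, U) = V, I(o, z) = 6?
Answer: 289889/6 ≈ 48315.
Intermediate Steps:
B(k, p) = -2 + k
Q = -12 (Q = -2 - 10 = -12)
T(X, R) = -6 (T(X, R) = 6 - 12 = -6)
j(n) = -⅙ (j(n) = 1/(-6) = -⅙)
j((-3 + a(-4, 4))²) - 1*(-48315) = -⅙ - 1*(-48315) = -⅙ + 48315 = 289889/6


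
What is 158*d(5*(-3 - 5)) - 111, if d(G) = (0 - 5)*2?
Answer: -1691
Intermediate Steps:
d(G) = -10 (d(G) = -5*2 = -10)
158*d(5*(-3 - 5)) - 111 = 158*(-10) - 111 = -1580 - 111 = -1691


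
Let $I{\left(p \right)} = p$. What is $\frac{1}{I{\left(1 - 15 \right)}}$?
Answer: $- \frac{1}{14} \approx -0.071429$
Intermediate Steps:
$\frac{1}{I{\left(1 - 15 \right)}} = \frac{1}{1 - 15} = \frac{1}{-14} = - \frac{1}{14}$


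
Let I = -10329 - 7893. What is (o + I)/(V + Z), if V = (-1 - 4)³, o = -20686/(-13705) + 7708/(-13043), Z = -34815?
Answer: 814274239643/1561418941525 ≈ 0.52150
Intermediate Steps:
I = -18222
o = 164169358/178754315 (o = -20686*(-1/13705) + 7708*(-1/13043) = 20686/13705 - 7708/13043 = 164169358/178754315 ≈ 0.91841)
V = -125 (V = (-5)³ = -125)
(o + I)/(V + Z) = (164169358/178754315 - 18222)/(-125 - 34815) = -3257096958572/178754315/(-34940) = -3257096958572/178754315*(-1/34940) = 814274239643/1561418941525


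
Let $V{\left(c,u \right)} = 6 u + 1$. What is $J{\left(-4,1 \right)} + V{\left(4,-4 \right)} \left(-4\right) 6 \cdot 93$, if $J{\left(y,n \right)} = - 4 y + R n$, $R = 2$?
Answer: $51354$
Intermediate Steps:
$V{\left(c,u \right)} = 1 + 6 u$
$J{\left(y,n \right)} = - 4 y + 2 n$
$J{\left(-4,1 \right)} + V{\left(4,-4 \right)} \left(-4\right) 6 \cdot 93 = \left(\left(-4\right) \left(-4\right) + 2 \cdot 1\right) + \left(1 + 6 \left(-4\right)\right) \left(-4\right) 6 \cdot 93 = \left(16 + 2\right) + \left(1 - 24\right) \left(-4\right) 6 \cdot 93 = 18 + \left(-23\right) \left(-4\right) 6 \cdot 93 = 18 + 92 \cdot 6 \cdot 93 = 18 + 552 \cdot 93 = 18 + 51336 = 51354$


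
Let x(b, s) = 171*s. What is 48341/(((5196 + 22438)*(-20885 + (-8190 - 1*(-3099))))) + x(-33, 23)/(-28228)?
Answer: -706138428305/5065661272688 ≈ -0.13940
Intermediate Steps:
48341/(((5196 + 22438)*(-20885 + (-8190 - 1*(-3099))))) + x(-33, 23)/(-28228) = 48341/(((5196 + 22438)*(-20885 + (-8190 - 1*(-3099))))) + (171*23)/(-28228) = 48341/((27634*(-20885 + (-8190 + 3099)))) + 3933*(-1/28228) = 48341/((27634*(-20885 - 5091))) - 3933/28228 = 48341/((27634*(-25976))) - 3933/28228 = 48341/(-717820784) - 3933/28228 = 48341*(-1/717820784) - 3933/28228 = -48341/717820784 - 3933/28228 = -706138428305/5065661272688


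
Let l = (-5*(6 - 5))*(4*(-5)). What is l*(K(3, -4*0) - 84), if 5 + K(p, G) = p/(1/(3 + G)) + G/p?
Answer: -8000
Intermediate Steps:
K(p, G) = -5 + G/p + p*(3 + G) (K(p, G) = -5 + (p/(1/(3 + G)) + G/p) = -5 + (p*(3 + G) + G/p) = -5 + (G/p + p*(3 + G)) = -5 + G/p + p*(3 + G))
l = 100 (l = -5*1*(-20) = -5*(-20) = 100)
l*(K(3, -4*0) - 84) = 100*((-5 + 3*3 - 4*0*3 - 4*0/3) - 84) = 100*((-5 + 9 + 0*3 + 0*(⅓)) - 84) = 100*((-5 + 9 + 0 + 0) - 84) = 100*(4 - 84) = 100*(-80) = -8000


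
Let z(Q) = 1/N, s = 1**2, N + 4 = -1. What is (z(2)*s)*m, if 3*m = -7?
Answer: 7/15 ≈ 0.46667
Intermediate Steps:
N = -5 (N = -4 - 1 = -5)
m = -7/3 (m = (1/3)*(-7) = -7/3 ≈ -2.3333)
s = 1
z(Q) = -1/5 (z(Q) = 1/(-5) = -1/5)
(z(2)*s)*m = -1/5*1*(-7/3) = -1/5*(-7/3) = 7/15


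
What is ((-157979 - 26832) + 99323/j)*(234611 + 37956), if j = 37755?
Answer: -1901819883573794/37755 ≈ -5.0373e+10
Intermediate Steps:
((-157979 - 26832) + 99323/j)*(234611 + 37956) = ((-157979 - 26832) + 99323/37755)*(234611 + 37956) = (-184811 + 99323*(1/37755))*272567 = (-184811 + 99323/37755)*272567 = -6977439982/37755*272567 = -1901819883573794/37755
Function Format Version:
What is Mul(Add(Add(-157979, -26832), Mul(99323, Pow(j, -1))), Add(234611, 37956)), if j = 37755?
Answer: Rational(-1901819883573794, 37755) ≈ -5.0373e+10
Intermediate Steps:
Mul(Add(Add(-157979, -26832), Mul(99323, Pow(j, -1))), Add(234611, 37956)) = Mul(Add(Add(-157979, -26832), Mul(99323, Pow(37755, -1))), Add(234611, 37956)) = Mul(Add(-184811, Mul(99323, Rational(1, 37755))), 272567) = Mul(Add(-184811, Rational(99323, 37755)), 272567) = Mul(Rational(-6977439982, 37755), 272567) = Rational(-1901819883573794, 37755)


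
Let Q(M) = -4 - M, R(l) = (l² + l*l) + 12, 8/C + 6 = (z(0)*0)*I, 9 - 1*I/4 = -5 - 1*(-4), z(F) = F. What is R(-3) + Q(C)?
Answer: 82/3 ≈ 27.333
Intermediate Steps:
I = 40 (I = 36 - 4*(-5 - 1*(-4)) = 36 - 4*(-5 + 4) = 36 - 4*(-1) = 36 + 4 = 40)
C = -4/3 (C = 8/(-6 + (0*0)*40) = 8/(-6 + 0*40) = 8/(-6 + 0) = 8/(-6) = 8*(-⅙) = -4/3 ≈ -1.3333)
R(l) = 12 + 2*l² (R(l) = (l² + l²) + 12 = 2*l² + 12 = 12 + 2*l²)
R(-3) + Q(C) = (12 + 2*(-3)²) + (-4 - 1*(-4/3)) = (12 + 2*9) + (-4 + 4/3) = (12 + 18) - 8/3 = 30 - 8/3 = 82/3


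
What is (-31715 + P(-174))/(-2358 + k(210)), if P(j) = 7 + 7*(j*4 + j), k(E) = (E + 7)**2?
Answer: -37798/44731 ≈ -0.84501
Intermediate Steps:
k(E) = (7 + E)**2
P(j) = 7 + 35*j (P(j) = 7 + 7*(4*j + j) = 7 + 7*(5*j) = 7 + 35*j)
(-31715 + P(-174))/(-2358 + k(210)) = (-31715 + (7 + 35*(-174)))/(-2358 + (7 + 210)**2) = (-31715 + (7 - 6090))/(-2358 + 217**2) = (-31715 - 6083)/(-2358 + 47089) = -37798/44731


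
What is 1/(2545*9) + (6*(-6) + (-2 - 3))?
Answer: -939104/22905 ≈ -41.000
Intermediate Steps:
1/(2545*9) + (6*(-6) + (-2 - 3)) = (1/2545)*(⅑) + (-36 - 5) = 1/22905 - 41 = -939104/22905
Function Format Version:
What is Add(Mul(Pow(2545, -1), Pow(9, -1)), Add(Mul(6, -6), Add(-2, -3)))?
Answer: Rational(-939104, 22905) ≈ -41.000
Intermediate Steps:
Add(Mul(Pow(2545, -1), Pow(9, -1)), Add(Mul(6, -6), Add(-2, -3))) = Add(Mul(Rational(1, 2545), Rational(1, 9)), Add(-36, -5)) = Add(Rational(1, 22905), -41) = Rational(-939104, 22905)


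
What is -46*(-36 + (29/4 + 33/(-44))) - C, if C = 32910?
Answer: -31553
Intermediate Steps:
-46*(-36 + (29/4 + 33/(-44))) - C = -46*(-36 + (29/4 + 33/(-44))) - 1*32910 = -46*(-36 + (29*(¼) + 33*(-1/44))) - 32910 = -46*(-36 + (29/4 - ¾)) - 32910 = -46*(-36 + 13/2) - 32910 = -46*(-59/2) - 32910 = 1357 - 32910 = -31553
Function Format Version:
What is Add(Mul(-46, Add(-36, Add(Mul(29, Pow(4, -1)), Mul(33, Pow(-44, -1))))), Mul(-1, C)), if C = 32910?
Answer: -31553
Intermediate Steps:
Add(Mul(-46, Add(-36, Add(Mul(29, Pow(4, -1)), Mul(33, Pow(-44, -1))))), Mul(-1, C)) = Add(Mul(-46, Add(-36, Add(Mul(29, Pow(4, -1)), Mul(33, Pow(-44, -1))))), Mul(-1, 32910)) = Add(Mul(-46, Add(-36, Add(Mul(29, Rational(1, 4)), Mul(33, Rational(-1, 44))))), -32910) = Add(Mul(-46, Add(-36, Add(Rational(29, 4), Rational(-3, 4)))), -32910) = Add(Mul(-46, Add(-36, Rational(13, 2))), -32910) = Add(Mul(-46, Rational(-59, 2)), -32910) = Add(1357, -32910) = -31553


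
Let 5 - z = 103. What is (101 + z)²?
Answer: 9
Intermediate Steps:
z = -98 (z = 5 - 1*103 = 5 - 103 = -98)
(101 + z)² = (101 - 98)² = 3² = 9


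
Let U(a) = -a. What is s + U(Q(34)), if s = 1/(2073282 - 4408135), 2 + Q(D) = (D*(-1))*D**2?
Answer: 91773732017/2334853 ≈ 39306.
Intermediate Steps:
Q(D) = -2 - D**3 (Q(D) = -2 + (D*(-1))*D**2 = -2 + (-D)*D**2 = -2 - D**3)
s = -1/2334853 (s = 1/(-2334853) = -1/2334853 ≈ -4.2829e-7)
s + U(Q(34)) = -1/2334853 - (-2 - 1*34**3) = -1/2334853 - (-2 - 1*39304) = -1/2334853 - (-2 - 39304) = -1/2334853 - 1*(-39306) = -1/2334853 + 39306 = 91773732017/2334853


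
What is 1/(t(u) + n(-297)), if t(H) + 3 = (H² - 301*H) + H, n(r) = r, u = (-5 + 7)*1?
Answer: -1/896 ≈ -0.0011161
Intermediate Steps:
u = 2 (u = 2*1 = 2)
t(H) = -3 + H² - 300*H (t(H) = -3 + ((H² - 301*H) + H) = -3 + (H² - 300*H) = -3 + H² - 300*H)
1/(t(u) + n(-297)) = 1/((-3 + 2² - 300*2) - 297) = 1/((-3 + 4 - 600) - 297) = 1/(-599 - 297) = 1/(-896) = -1/896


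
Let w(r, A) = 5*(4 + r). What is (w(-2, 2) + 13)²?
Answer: 529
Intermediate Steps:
w(r, A) = 20 + 5*r
(w(-2, 2) + 13)² = ((20 + 5*(-2)) + 13)² = ((20 - 10) + 13)² = (10 + 13)² = 23² = 529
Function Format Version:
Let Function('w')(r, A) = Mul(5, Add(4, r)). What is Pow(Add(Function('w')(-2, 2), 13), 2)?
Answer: 529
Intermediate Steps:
Function('w')(r, A) = Add(20, Mul(5, r))
Pow(Add(Function('w')(-2, 2), 13), 2) = Pow(Add(Add(20, Mul(5, -2)), 13), 2) = Pow(Add(Add(20, -10), 13), 2) = Pow(Add(10, 13), 2) = Pow(23, 2) = 529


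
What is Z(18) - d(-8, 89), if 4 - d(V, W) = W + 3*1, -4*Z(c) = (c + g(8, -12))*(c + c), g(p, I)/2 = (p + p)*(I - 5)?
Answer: 4822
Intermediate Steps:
g(p, I) = 4*p*(-5 + I) (g(p, I) = 2*((p + p)*(I - 5)) = 2*((2*p)*(-5 + I)) = 2*(2*p*(-5 + I)) = 4*p*(-5 + I))
Z(c) = -c*(-544 + c)/2 (Z(c) = -(c + 4*8*(-5 - 12))*(c + c)/4 = -(c + 4*8*(-17))*2*c/4 = -(c - 544)*2*c/4 = -(-544 + c)*2*c/4 = -c*(-544 + c)/2)
d(V, W) = 1 - W (d(V, W) = 4 - (W + 3*1) = 4 - (W + 3) = 4 - (3 + W) = 4 + (-3 - W) = 1 - W)
Z(18) - d(-8, 89) = (½)*18*(544 - 1*18) - (1 - 1*89) = (½)*18*(544 - 18) - (1 - 89) = (½)*18*526 - 1*(-88) = 4734 + 88 = 4822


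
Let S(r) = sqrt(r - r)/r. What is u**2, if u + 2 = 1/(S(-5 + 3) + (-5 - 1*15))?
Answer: 1681/400 ≈ 4.2025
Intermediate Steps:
S(r) = 0 (S(r) = sqrt(0)/r = 0/r = 0)
u = -41/20 (u = -2 + 1/(0 + (-5 - 1*15)) = -2 + 1/(0 + (-5 - 15)) = -2 + 1/(0 - 20) = -2 + 1/(-20) = -2 - 1/20 = -41/20 ≈ -2.0500)
u**2 = (-41/20)**2 = 1681/400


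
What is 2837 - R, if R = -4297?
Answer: 7134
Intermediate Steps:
2837 - R = 2837 - 1*(-4297) = 2837 + 4297 = 7134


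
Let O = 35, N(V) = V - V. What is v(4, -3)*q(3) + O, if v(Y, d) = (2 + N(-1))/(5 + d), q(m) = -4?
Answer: 31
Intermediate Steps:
N(V) = 0
v(Y, d) = 2/(5 + d) (v(Y, d) = (2 + 0)/(5 + d) = 2/(5 + d))
v(4, -3)*q(3) + O = (2/(5 - 3))*(-4) + 35 = (2/2)*(-4) + 35 = (2*(½))*(-4) + 35 = 1*(-4) + 35 = -4 + 35 = 31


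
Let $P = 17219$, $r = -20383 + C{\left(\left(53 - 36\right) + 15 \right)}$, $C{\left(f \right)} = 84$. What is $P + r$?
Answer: $-3080$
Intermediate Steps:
$r = -20299$ ($r = -20383 + 84 = -20299$)
$P + r = 17219 - 20299 = -3080$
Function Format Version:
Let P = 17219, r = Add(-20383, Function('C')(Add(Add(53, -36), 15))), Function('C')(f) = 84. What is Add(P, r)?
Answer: -3080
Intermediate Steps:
r = -20299 (r = Add(-20383, 84) = -20299)
Add(P, r) = Add(17219, -20299) = -3080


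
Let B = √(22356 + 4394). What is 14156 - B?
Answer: 14156 - 5*√1070 ≈ 13992.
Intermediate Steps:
B = 5*√1070 (B = √26750 = 5*√1070 ≈ 163.55)
14156 - B = 14156 - 5*√1070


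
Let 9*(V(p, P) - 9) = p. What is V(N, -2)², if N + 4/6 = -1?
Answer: 56644/729 ≈ 77.701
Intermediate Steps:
N = -5/3 (N = -⅔ - 1 = -5/3 ≈ -1.6667)
V(p, P) = 9 + p/9
V(N, -2)² = (9 + (⅑)*(-5/3))² = (9 - 5/27)² = (238/27)² = 56644/729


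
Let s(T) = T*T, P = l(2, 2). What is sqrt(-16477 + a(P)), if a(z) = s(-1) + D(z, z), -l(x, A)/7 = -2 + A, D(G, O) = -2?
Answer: I*sqrt(16478) ≈ 128.37*I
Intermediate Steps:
l(x, A) = 14 - 7*A (l(x, A) = -7*(-2 + A) = 14 - 7*A)
P = 0 (P = 14 - 7*2 = 14 - 14 = 0)
s(T) = T**2
a(z) = -1 (a(z) = (-1)**2 - 2 = 1 - 2 = -1)
sqrt(-16477 + a(P)) = sqrt(-16477 - 1) = sqrt(-16478) = I*sqrt(16478)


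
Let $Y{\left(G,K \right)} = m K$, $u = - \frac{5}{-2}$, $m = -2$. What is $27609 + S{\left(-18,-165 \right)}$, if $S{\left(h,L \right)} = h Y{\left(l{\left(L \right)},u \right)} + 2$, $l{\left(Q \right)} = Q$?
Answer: $27701$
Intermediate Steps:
$u = \frac{5}{2}$ ($u = \left(-5\right) \left(- \frac{1}{2}\right) = \frac{5}{2} \approx 2.5$)
$Y{\left(G,K \right)} = - 2 K$
$S{\left(h,L \right)} = 2 - 5 h$ ($S{\left(h,L \right)} = h \left(\left(-2\right) \frac{5}{2}\right) + 2 = h \left(-5\right) + 2 = - 5 h + 2 = 2 - 5 h$)
$27609 + S{\left(-18,-165 \right)} = 27609 + \left(2 - -90\right) = 27609 + \left(2 + 90\right) = 27609 + 92 = 27701$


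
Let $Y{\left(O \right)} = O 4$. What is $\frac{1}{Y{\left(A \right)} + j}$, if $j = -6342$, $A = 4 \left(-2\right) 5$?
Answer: $- \frac{1}{6502} \approx -0.0001538$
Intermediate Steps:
$A = -40$ ($A = \left(-8\right) 5 = -40$)
$Y{\left(O \right)} = 4 O$
$\frac{1}{Y{\left(A \right)} + j} = \frac{1}{4 \left(-40\right) - 6342} = \frac{1}{-160 - 6342} = \frac{1}{-6502} = - \frac{1}{6502}$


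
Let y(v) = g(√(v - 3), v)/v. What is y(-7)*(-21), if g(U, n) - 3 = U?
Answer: 9 + 3*I*√10 ≈ 9.0 + 9.4868*I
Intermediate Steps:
g(U, n) = 3 + U
y(v) = (3 + √(-3 + v))/v (y(v) = (3 + √(v - 3))/v = (3 + √(-3 + v))/v)
y(-7)*(-21) = ((3 + √(-3 - 7))/(-7))*(-21) = -(3 + √(-10))/7*(-21) = -(3 + I*√10)/7*(-21) = (-3/7 - I*√10/7)*(-21) = 9 + 3*I*√10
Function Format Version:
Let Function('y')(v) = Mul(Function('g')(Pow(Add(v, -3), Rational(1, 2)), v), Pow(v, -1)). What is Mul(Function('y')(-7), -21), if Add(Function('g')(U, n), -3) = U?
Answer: Add(9, Mul(3, I, Pow(10, Rational(1, 2)))) ≈ Add(9.0000, Mul(9.4868, I))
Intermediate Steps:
Function('g')(U, n) = Add(3, U)
Function('y')(v) = Mul(Pow(v, -1), Add(3, Pow(Add(-3, v), Rational(1, 2)))) (Function('y')(v) = Mul(Add(3, Pow(Add(v, -3), Rational(1, 2))), Pow(v, -1)) = Mul(Add(3, Pow(Add(-3, v), Rational(1, 2))), Pow(v, -1)) = Mul(Pow(v, -1), Add(3, Pow(Add(-3, v), Rational(1, 2)))))
Mul(Function('y')(-7), -21) = Mul(Mul(Pow(-7, -1), Add(3, Pow(Add(-3, -7), Rational(1, 2)))), -21) = Mul(Mul(Rational(-1, 7), Add(3, Pow(-10, Rational(1, 2)))), -21) = Mul(Mul(Rational(-1, 7), Add(3, Mul(I, Pow(10, Rational(1, 2))))), -21) = Mul(Add(Rational(-3, 7), Mul(Rational(-1, 7), I, Pow(10, Rational(1, 2)))), -21) = Add(9, Mul(3, I, Pow(10, Rational(1, 2))))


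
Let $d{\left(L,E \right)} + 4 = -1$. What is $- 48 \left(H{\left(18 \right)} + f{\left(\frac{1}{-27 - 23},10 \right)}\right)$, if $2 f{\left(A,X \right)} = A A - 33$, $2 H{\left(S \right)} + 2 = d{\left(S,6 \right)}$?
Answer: $\frac{599994}{625} \approx 959.99$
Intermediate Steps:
$d{\left(L,E \right)} = -5$ ($d{\left(L,E \right)} = -4 - 1 = -5$)
$H{\left(S \right)} = - \frac{7}{2}$ ($H{\left(S \right)} = -1 + \frac{1}{2} \left(-5\right) = -1 - \frac{5}{2} = - \frac{7}{2}$)
$f{\left(A,X \right)} = - \frac{33}{2} + \frac{A^{2}}{2}$ ($f{\left(A,X \right)} = \frac{A A - 33}{2} = \frac{A^{2} - 33}{2} = \frac{-33 + A^{2}}{2} = - \frac{33}{2} + \frac{A^{2}}{2}$)
$- 48 \left(H{\left(18 \right)} + f{\left(\frac{1}{-27 - 23},10 \right)}\right) = - 48 \left(- \frac{7}{2} - \left(\frac{33}{2} - \frac{\left(\frac{1}{-27 - 23}\right)^{2}}{2}\right)\right) = - 48 \left(- \frac{7}{2} - \left(\frac{33}{2} - \frac{\left(\frac{1}{-50}\right)^{2}}{2}\right)\right) = - 48 \left(- \frac{7}{2} - \left(\frac{33}{2} - \frac{\left(- \frac{1}{50}\right)^{2}}{2}\right)\right) = - 48 \left(- \frac{7}{2} + \left(- \frac{33}{2} + \frac{1}{2} \cdot \frac{1}{2500}\right)\right) = - 48 \left(- \frac{7}{2} + \left(- \frac{33}{2} + \frac{1}{5000}\right)\right) = - 48 \left(- \frac{7}{2} - \frac{82499}{5000}\right) = \left(-48\right) \left(- \frac{99999}{5000}\right) = \frac{599994}{625}$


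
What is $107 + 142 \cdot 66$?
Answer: $9479$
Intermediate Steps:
$107 + 142 \cdot 66 = 107 + 9372 = 9479$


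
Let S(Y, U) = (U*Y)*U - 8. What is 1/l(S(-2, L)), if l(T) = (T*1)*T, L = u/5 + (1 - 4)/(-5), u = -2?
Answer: 625/40804 ≈ 0.015317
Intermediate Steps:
L = 1/5 (L = -2/5 + (1 - 4)/(-5) = -2*1/5 - 3*(-1/5) = -2/5 + 3/5 = 1/5 ≈ 0.20000)
S(Y, U) = -8 + Y*U**2 (S(Y, U) = Y*U**2 - 8 = -8 + Y*U**2)
l(T) = T**2 (l(T) = T*T = T**2)
1/l(S(-2, L)) = 1/((-8 - 2*(1/5)**2)**2) = 1/((-8 - 2*1/25)**2) = 1/((-8 - 2/25)**2) = 1/((-202/25)**2) = 1/(40804/625) = 625/40804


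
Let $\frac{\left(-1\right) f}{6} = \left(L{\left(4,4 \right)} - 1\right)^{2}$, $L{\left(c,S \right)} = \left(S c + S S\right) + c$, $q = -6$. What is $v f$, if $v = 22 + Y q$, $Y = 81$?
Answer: $3410400$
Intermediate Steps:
$L{\left(c,S \right)} = c + S^{2} + S c$ ($L{\left(c,S \right)} = \left(S c + S^{2}\right) + c = \left(S^{2} + S c\right) + c = c + S^{2} + S c$)
$v = -464$ ($v = 22 + 81 \left(-6\right) = 22 - 486 = -464$)
$f = -7350$ ($f = - 6 \left(\left(4 + 4^{2} + 4 \cdot 4\right) - 1\right)^{2} = - 6 \left(\left(4 + 16 + 16\right) - 1\right)^{2} = - 6 \left(36 - 1\right)^{2} = - 6 \cdot 35^{2} = \left(-6\right) 1225 = -7350$)
$v f = \left(-464\right) \left(-7350\right) = 3410400$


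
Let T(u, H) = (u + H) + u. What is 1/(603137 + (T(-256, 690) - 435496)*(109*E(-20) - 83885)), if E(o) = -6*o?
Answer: 1/30823294127 ≈ 3.2443e-11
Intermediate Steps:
T(u, H) = H + 2*u (T(u, H) = (H + u) + u = H + 2*u)
1/(603137 + (T(-256, 690) - 435496)*(109*E(-20) - 83885)) = 1/(603137 + ((690 + 2*(-256)) - 435496)*(109*(-6*(-20)) - 83885)) = 1/(603137 + ((690 - 512) - 435496)*(109*120 - 83885)) = 1/(603137 + (178 - 435496)*(13080 - 83885)) = 1/(603137 - 435318*(-70805)) = 1/(603137 + 30822690990) = 1/30823294127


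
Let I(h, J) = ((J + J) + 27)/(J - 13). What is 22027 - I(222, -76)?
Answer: 1960278/89 ≈ 22026.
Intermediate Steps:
I(h, J) = (27 + 2*J)/(-13 + J) (I(h, J) = (2*J + 27)/(-13 + J) = (27 + 2*J)/(-13 + J))
22027 - I(222, -76) = 22027 - (27 + 2*(-76))/(-13 - 76) = 22027 - (27 - 152)/(-89) = 22027 - (-1)*(-125)/89 = 22027 - 1*125/89 = 22027 - 125/89 = 1960278/89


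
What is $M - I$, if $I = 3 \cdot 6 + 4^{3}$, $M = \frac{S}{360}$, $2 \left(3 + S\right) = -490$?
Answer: $- \frac{3721}{45} \approx -82.689$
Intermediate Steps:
$S = -248$ ($S = -3 + \frac{1}{2} \left(-490\right) = -3 - 245 = -248$)
$M = - \frac{31}{45}$ ($M = - \frac{248}{360} = \left(-248\right) \frac{1}{360} = - \frac{31}{45} \approx -0.68889$)
$I = 82$ ($I = 18 + 64 = 82$)
$M - I = - \frac{31}{45} - 82 = - \frac{3721}{45}$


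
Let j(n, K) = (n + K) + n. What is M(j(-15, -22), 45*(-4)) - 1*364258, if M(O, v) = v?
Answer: -364438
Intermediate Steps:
j(n, K) = K + 2*n (j(n, K) = (K + n) + n = K + 2*n)
M(j(-15, -22), 45*(-4)) - 1*364258 = 45*(-4) - 1*364258 = -180 - 364258 = -364438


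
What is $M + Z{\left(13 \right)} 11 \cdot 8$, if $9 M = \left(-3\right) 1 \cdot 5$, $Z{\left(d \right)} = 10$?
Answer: $\frac{2635}{3} \approx 878.33$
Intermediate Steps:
$M = - \frac{5}{3}$ ($M = \frac{\left(-3\right) 1 \cdot 5}{9} = \frac{\left(-3\right) 5}{9} = \frac{1}{9} \left(-15\right) = - \frac{5}{3} \approx -1.6667$)
$M + Z{\left(13 \right)} 11 \cdot 8 = - \frac{5}{3} + 10 \cdot 11 \cdot 8 = - \frac{5}{3} + 10 \cdot 88 = - \frac{5}{3} + 880 = \frac{2635}{3}$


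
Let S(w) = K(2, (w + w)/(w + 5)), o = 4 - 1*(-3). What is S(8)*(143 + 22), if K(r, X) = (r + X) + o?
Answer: 21945/13 ≈ 1688.1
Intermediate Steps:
o = 7 (o = 4 + 3 = 7)
K(r, X) = 7 + X + r (K(r, X) = (r + X) + 7 = (X + r) + 7 = 7 + X + r)
S(w) = 9 + 2*w/(5 + w) (S(w) = 7 + (w + w)/(w + 5) + 2 = 7 + (2*w)/(5 + w) + 2 = 7 + 2*w/(5 + w) + 2 = 9 + 2*w/(5 + w))
S(8)*(143 + 22) = ((45 + 11*8)/(5 + 8))*(143 + 22) = ((45 + 88)/13)*165 = ((1/13)*133)*165 = (133/13)*165 = 21945/13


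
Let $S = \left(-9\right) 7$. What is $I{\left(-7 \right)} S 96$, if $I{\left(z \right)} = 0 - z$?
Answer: $-42336$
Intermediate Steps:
$I{\left(z \right)} = - z$
$S = -63$
$I{\left(-7 \right)} S 96 = \left(-1\right) \left(-7\right) \left(-63\right) 96 = 7 \left(-63\right) 96 = \left(-441\right) 96 = -42336$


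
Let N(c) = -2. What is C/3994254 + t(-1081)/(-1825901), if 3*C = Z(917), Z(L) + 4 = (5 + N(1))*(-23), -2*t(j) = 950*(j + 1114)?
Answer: 17063318507/1989030647142 ≈ 0.0085787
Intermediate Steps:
t(j) = -529150 - 475*j (t(j) = -475*(j + 1114) = -475*(1114 + j) = -(1058300 + 950*j)/2 = -529150 - 475*j)
Z(L) = -73 (Z(L) = -4 + (5 - 2)*(-23) = -4 + 3*(-23) = -4 - 69 = -73)
C = -73/3 (C = (⅓)*(-73) = -73/3 ≈ -24.333)
C/3994254 + t(-1081)/(-1825901) = -73/3/3994254 + (-529150 - 475*(-1081))/(-1825901) = -73/3*1/3994254 + (-529150 + 513475)*(-1/1825901) = -73/11982762 - 15675*(-1/1825901) = -73/11982762 + 1425/165991 = 17063318507/1989030647142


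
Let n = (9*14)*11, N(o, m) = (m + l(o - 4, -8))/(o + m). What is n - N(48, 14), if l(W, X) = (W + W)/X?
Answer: 85929/62 ≈ 1386.0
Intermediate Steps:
l(W, X) = 2*W/X (l(W, X) = (2*W)/X = 2*W/X)
N(o, m) = (1 + m - o/4)/(m + o) (N(o, m) = (m + 2*(o - 4)/(-8))/(o + m) = (m + 2*(-4 + o)*(-⅛))/(m + o) = (m + (1 - o/4))/(m + o) = (1 + m - o/4)/(m + o))
n = 1386 (n = 126*11 = 1386)
n - N(48, 14) = 1386 - (1 + 14 - ¼*48)/(14 + 48) = 1386 - (1 + 14 - 12)/62 = 1386 - 3/62 = 85929/62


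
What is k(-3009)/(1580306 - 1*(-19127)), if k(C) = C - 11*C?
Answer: 30090/1599433 ≈ 0.018813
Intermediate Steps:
k(C) = -10*C
k(-3009)/(1580306 - 1*(-19127)) = (-10*(-3009))/(1580306 - 1*(-19127)) = 30090/(1580306 + 19127) = 30090/1599433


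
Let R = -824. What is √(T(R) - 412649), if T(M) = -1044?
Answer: I*√413693 ≈ 643.19*I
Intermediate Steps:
√(T(R) - 412649) = √(-1044 - 412649) = √(-413693) = I*√413693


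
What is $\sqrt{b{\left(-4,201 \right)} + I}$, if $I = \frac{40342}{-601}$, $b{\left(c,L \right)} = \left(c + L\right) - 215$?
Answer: $\frac{2 i \sqrt{7686790}}{601} \approx 9.2263 i$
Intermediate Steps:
$b{\left(c,L \right)} = -215 + L + c$ ($b{\left(c,L \right)} = \left(L + c\right) - 215 = -215 + L + c$)
$I = - \frac{40342}{601}$ ($I = 40342 \left(- \frac{1}{601}\right) = - \frac{40342}{601} \approx -67.125$)
$\sqrt{b{\left(-4,201 \right)} + I} = \sqrt{\left(-215 + 201 - 4\right) - \frac{40342}{601}} = \sqrt{-18 - \frac{40342}{601}} = \sqrt{- \frac{51160}{601}} = \frac{2 i \sqrt{7686790}}{601}$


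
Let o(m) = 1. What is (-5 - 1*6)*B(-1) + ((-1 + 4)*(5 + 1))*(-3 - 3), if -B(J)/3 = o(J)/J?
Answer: -141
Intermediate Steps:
B(J) = -3/J
(-5 - 1*6)*B(-1) + ((-1 + 4)*(5 + 1))*(-3 - 3) = (-5 - 1*6)*(-3/(-1)) + ((-1 + 4)*(5 + 1))*(-3 - 3) = (-5 - 6)*(-3*(-1)) + (3*6)*(-6) = -11*3 + 18*(-6) = -33 - 108 = -141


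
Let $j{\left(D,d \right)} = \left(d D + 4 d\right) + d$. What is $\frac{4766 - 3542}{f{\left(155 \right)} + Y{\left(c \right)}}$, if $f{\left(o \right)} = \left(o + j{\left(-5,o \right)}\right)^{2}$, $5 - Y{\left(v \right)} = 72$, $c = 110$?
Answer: $\frac{68}{1331} \approx 0.051089$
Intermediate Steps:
$Y{\left(v \right)} = -67$ ($Y{\left(v \right)} = 5 - 72 = -67$)
$j{\left(D,d \right)} = 5 d + D d$ ($j{\left(D,d \right)} = \left(D d + 4 d\right) + d = \left(4 d + D d\right) + d = 5 d + D d$)
$f{\left(o \right)} = o^{2}$ ($f{\left(o \right)} = \left(o + o \left(5 - 5\right)\right)^{2} = \left(o + o 0\right)^{2} = \left(o + 0\right)^{2} = o^{2}$)
$\frac{4766 - 3542}{f{\left(155 \right)} + Y{\left(c \right)}} = \frac{4766 - 3542}{155^{2} - 67} = \frac{1224}{24025 - 67} = \frac{1224}{23958} = 1224 \cdot \frac{1}{23958} = \frac{68}{1331}$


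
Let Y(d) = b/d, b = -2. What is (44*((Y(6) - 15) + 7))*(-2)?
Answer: 2200/3 ≈ 733.33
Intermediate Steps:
Y(d) = -2/d
(44*((Y(6) - 15) + 7))*(-2) = (44*((-2/6 - 15) + 7))*(-2) = (44*((-2*⅙ - 15) + 7))*(-2) = (44*((-⅓ - 15) + 7))*(-2) = (44*(-46/3 + 7))*(-2) = (44*(-25/3))*(-2) = -1100/3*(-2) = 2200/3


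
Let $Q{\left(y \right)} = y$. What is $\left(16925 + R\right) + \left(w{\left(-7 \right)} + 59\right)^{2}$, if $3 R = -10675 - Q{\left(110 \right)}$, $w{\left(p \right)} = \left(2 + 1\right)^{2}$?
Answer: $17954$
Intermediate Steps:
$w{\left(p \right)} = 9$ ($w{\left(p \right)} = 3^{2} = 9$)
$R = -3595$ ($R = \frac{-10675 - 110}{3} = \frac{1}{3} \left(-10785\right) = -3595$)
$\left(16925 + R\right) + \left(w{\left(-7 \right)} + 59\right)^{2} = \left(16925 - 3595\right) + \left(9 + 59\right)^{2} = 13330 + 68^{2} = 13330 + 4624 = 17954$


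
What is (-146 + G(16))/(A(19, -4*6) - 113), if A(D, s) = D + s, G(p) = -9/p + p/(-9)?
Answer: 21361/16992 ≈ 1.2571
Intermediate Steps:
G(p) = -9/p - p/9 (G(p) = -9/p + p*(-1/9) = -9/p - p/9)
(-146 + G(16))/(A(19, -4*6) - 113) = (-146 + (-9/16 - 1/9*16))/((19 - 4*6) - 113) = (-146 + (-9*1/16 - 16/9))/((19 - 24) - 113) = (-146 + (-9/16 - 16/9))/(-5 - 113) = (-146 - 337/144)/(-118) = -21361/144*(-1/118) = 21361/16992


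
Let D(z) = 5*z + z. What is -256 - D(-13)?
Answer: -178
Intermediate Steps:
D(z) = 6*z
-256 - D(-13) = -256 - 6*(-13) = -256 - 1*(-78) = -256 + 78 = -178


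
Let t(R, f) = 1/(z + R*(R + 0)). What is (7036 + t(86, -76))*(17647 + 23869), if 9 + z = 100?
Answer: 2187001976028/7487 ≈ 2.9211e+8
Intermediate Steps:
z = 91 (z = -9 + 100 = 91)
t(R, f) = 1/(91 + R²) (t(R, f) = 1/(91 + R*(R + 0)) = 1/(91 + R*R) = 1/(91 + R²))
(7036 + t(86, -76))*(17647 + 23869) = (7036 + 1/(91 + 86²))*(17647 + 23869) = (7036 + 1/(91 + 7396))*41516 = (7036 + 1/7487)*41516 = (52678533/7487)*41516 = 2187001976028/7487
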